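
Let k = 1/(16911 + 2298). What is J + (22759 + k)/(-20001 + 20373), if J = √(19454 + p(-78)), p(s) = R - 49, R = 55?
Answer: 109294408/1786437 + 2*√4865 ≈ 200.68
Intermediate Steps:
p(s) = 6 (p(s) = 55 - 49 = 6)
k = 1/19209 ≈ 5.2059e-5
J = 2*√4865 (J = √(19454 + 6) = √19460 = 2*√4865 ≈ 139.50)
J + (22759 + k)/(-20001 + 20373) = 2*√4865 + (22759 + 1/19209)/(-20001 + 20373) = 2*√4865 + (437177632/19209)/372 = 2*√4865 + (437177632/19209)*(1/372) = 2*√4865 + 109294408/1786437 = 109294408/1786437 + 2*√4865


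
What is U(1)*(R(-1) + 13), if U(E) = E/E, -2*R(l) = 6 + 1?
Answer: 19/2 ≈ 9.5000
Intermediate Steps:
R(l) = -7/2 (R(l) = -(6 + 1)/2 = -½*7 = -7/2)
U(E) = 1
U(1)*(R(-1) + 13) = 1*(-7/2 + 13) = 1*(19/2) = 19/2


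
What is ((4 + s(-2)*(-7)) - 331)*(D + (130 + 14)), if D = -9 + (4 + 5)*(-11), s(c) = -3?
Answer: -11016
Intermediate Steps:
D = -108 (D = -9 + 9*(-11) = -9 - 99 = -108)
((4 + s(-2)*(-7)) - 331)*(D + (130 + 14)) = ((4 - 3*(-7)) - 331)*(-108 + (130 + 14)) = ((4 + 21) - 331)*(-108 + 144) = (25 - 331)*36 = -306*36 = -11016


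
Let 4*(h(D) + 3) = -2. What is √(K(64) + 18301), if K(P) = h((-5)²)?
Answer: √73190/2 ≈ 135.27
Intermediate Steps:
h(D) = -7/2 (h(D) = -3 + (¼)*(-2) = -3 - ½ = -7/2)
K(P) = -7/2
√(K(64) + 18301) = √(-7/2 + 18301) = √(36595/2) = √73190/2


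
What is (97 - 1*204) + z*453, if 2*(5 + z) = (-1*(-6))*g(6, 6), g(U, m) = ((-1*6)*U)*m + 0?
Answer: -295916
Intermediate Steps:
g(U, m) = -6*U*m (g(U, m) = (-6*U)*m + 0 = -6*U*m + 0 = -6*U*m)
z = -653 (z = -5 + ((-1*(-6))*(-6*6*6))/2 = -5 + (6*(-216))/2 = -5 + (½)*(-1296) = -5 - 648 = -653)
(97 - 1*204) + z*453 = (97 - 1*204) - 653*453 = (97 - 204) - 295809 = -107 - 295809 = -295916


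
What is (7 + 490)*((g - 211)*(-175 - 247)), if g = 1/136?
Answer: 3009158565/68 ≈ 4.4252e+7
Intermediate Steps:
g = 1/136 ≈ 0.0073529
(7 + 490)*((g - 211)*(-175 - 247)) = (7 + 490)*((1/136 - 211)*(-175 - 247)) = 497*(-28695/136*(-422)) = 497*(6054645/68) = 3009158565/68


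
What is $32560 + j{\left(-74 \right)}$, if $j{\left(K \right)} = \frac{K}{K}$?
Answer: $32561$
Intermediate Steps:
$j{\left(K \right)} = 1$
$32560 + j{\left(-74 \right)} = 32560 + 1 = 32561$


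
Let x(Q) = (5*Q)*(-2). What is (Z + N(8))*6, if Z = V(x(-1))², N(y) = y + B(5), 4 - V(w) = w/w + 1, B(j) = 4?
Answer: 96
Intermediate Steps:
x(Q) = -10*Q
V(w) = 2 (V(w) = 4 - (w/w + 1) = 4 - (1 + 1) = 4 - 1*2 = 4 - 2 = 2)
N(y) = 4 + y (N(y) = y + 4 = 4 + y)
Z = 4 (Z = 2² = 4)
(Z + N(8))*6 = (4 + (4 + 8))*6 = (4 + 12)*6 = 16*6 = 96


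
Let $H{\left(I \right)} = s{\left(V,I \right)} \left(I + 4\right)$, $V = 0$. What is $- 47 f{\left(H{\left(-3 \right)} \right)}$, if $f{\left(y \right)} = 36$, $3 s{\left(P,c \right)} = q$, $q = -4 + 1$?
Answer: $-1692$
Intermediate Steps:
$q = -3$
$s{\left(P,c \right)} = -1$ ($s{\left(P,c \right)} = \frac{1}{3} \left(-3\right) = -1$)
$H{\left(I \right)} = -4 - I$ ($H{\left(I \right)} = - (I + 4) = - (4 + I) = -4 - I$)
$- 47 f{\left(H{\left(-3 \right)} \right)} = \left(-47\right) 36 = -1692$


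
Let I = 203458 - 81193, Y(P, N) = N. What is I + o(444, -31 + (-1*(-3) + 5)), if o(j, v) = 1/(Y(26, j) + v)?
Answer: 51473566/421 ≈ 1.2227e+5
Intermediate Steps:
I = 122265
o(j, v) = 1/(j + v)
I + o(444, -31 + (-1*(-3) + 5)) = 122265 + 1/(444 + (-31 + (-1*(-3) + 5))) = 122265 + 1/(444 + (-31 + (3 + 5))) = 122265 + 1/(444 + (-31 + 8)) = 122265 + 1/(444 - 23) = 122265 + 1/421 = 51473566/421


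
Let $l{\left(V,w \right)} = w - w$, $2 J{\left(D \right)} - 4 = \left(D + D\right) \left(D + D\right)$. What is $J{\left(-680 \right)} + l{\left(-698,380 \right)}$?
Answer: $924802$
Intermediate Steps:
$J{\left(D \right)} = 2 + 2 D^{2}$ ($J{\left(D \right)} = 2 + \frac{\left(D + D\right) \left(D + D\right)}{2} = 2 + \frac{2 D 2 D}{2} = 2 + \frac{4 D^{2}}{2} = 2 + 2 D^{2}$)
$l{\left(V,w \right)} = 0$
$J{\left(-680 \right)} + l{\left(-698,380 \right)} = \left(2 + 2 \left(-680\right)^{2}\right) + 0 = \left(2 + 2 \cdot 462400\right) + 0 = \left(2 + 924800\right) + 0 = 924802 + 0 = 924802$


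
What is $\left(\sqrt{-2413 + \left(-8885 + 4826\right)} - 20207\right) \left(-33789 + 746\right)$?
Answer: $667699901 - 66086 i \sqrt{1618} \approx 6.677 \cdot 10^{8} - 2.6583 \cdot 10^{6} i$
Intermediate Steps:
$\left(\sqrt{-2413 + \left(-8885 + 4826\right)} - 20207\right) \left(-33789 + 746\right) = \left(\sqrt{-2413 - 4059} - 20207\right) \left(-33043\right) = \left(\sqrt{-6472} - 20207\right) \left(-33043\right) = \left(2 i \sqrt{1618} - 20207\right) \left(-33043\right) = \left(-20207 + 2 i \sqrt{1618}\right) \left(-33043\right) = 667699901 - 66086 i \sqrt{1618}$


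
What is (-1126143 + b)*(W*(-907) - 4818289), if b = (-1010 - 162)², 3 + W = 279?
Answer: -1254184648861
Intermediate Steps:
W = 276 (W = -3 + 279 = 276)
b = 1373584 (b = (-1172)² = 1373584)
(-1126143 + b)*(W*(-907) - 4818289) = (-1126143 + 1373584)*(276*(-907) - 4818289) = 247441*(-250332 - 4818289) = 247441*(-5068621) = -1254184648861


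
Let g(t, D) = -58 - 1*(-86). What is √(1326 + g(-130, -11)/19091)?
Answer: √483282823154/19091 ≈ 36.414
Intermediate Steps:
g(t, D) = 28 (g(t, D) = -58 + 86 = 28)
√(1326 + g(-130, -11)/19091) = √(1326 + 28/19091) = √(25314694/19091) = √483282823154/19091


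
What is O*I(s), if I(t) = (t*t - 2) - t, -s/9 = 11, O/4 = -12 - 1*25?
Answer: -1464904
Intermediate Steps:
O = -148 (O = 4*(-12 - 1*25) = 4*(-12 - 25) = 4*(-37) = -148)
s = -99 (s = -9*11 = -99)
I(t) = -2 + t² - t (I(t) = (t² - 2) - t = (-2 + t²) - t = -2 + t² - t)
O*I(s) = -148*(-2 + (-99)² - 1*(-99)) = -148*(-2 + 9801 + 99) = -148*9898 = -1464904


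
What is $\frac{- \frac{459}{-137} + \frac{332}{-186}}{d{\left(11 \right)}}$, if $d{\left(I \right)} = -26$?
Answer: $- \frac{19945}{331266} \approx -0.060208$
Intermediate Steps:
$\frac{- \frac{459}{-137} + \frac{332}{-186}}{d{\left(11 \right)}} = \frac{- \frac{459}{-137} + \frac{332}{-186}}{-26} = \left(\left(-459\right) \left(- \frac{1}{137}\right) + 332 \left(- \frac{1}{186}\right)\right) \left(- \frac{1}{26}\right) = \left(\frac{459}{137} - \frac{166}{93}\right) \left(- \frac{1}{26}\right) = \frac{19945}{12741} \left(- \frac{1}{26}\right) = - \frac{19945}{331266}$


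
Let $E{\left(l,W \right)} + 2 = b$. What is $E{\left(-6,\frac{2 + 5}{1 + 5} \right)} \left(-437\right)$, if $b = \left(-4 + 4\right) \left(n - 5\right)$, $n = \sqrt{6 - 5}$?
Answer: $874$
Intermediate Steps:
$n = 1$ ($n = \sqrt{1} = 1$)
$b = 0$ ($b = \left(-4 + 4\right) \left(1 - 5\right) = 0 \left(-4\right) = 0$)
$E{\left(l,W \right)} = -2$ ($E{\left(l,W \right)} = -2 + 0 = -2$)
$E{\left(-6,\frac{2 + 5}{1 + 5} \right)} \left(-437\right) = \left(-2\right) \left(-437\right) = 874$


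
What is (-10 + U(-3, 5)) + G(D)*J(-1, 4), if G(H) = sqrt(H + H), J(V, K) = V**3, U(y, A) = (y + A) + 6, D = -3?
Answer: -2 - I*sqrt(6) ≈ -2.0 - 2.4495*I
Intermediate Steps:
U(y, A) = 6 + A + y (U(y, A) = (A + y) + 6 = 6 + A + y)
G(H) = sqrt(2)*sqrt(H) (G(H) = sqrt(2*H) = sqrt(2)*sqrt(H))
(-10 + U(-3, 5)) + G(D)*J(-1, 4) = (-10 + (6 + 5 - 3)) + (sqrt(2)*sqrt(-3))*(-1)**3 = (-10 + 8) + (sqrt(2)*(I*sqrt(3)))*(-1) = -2 + (I*sqrt(6))*(-1) = -2 - I*sqrt(6)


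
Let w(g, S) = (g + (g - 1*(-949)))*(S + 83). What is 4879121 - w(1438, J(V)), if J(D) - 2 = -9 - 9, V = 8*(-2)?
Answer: 4622846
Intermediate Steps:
V = -16
J(D) = -16 (J(D) = 2 + (-9 - 9) = 2 - 18 = -16)
w(g, S) = (83 + S)*(949 + 2*g) (w(g, S) = (g + (g + 949))*(83 + S) = (g + (949 + g))*(83 + S) = (949 + 2*g)*(83 + S) = (83 + S)*(949 + 2*g))
4879121 - w(1438, J(V)) = 4879121 - (78767 + 166*1438 + 949*(-16) + 2*(-16)*1438) = 4879121 - (78767 + 238708 - 15184 - 46016) = 4879121 - 1*256275 = 4879121 - 256275 = 4622846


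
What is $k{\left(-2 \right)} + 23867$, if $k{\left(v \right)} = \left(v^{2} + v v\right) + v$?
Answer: $23873$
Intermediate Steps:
$k{\left(v \right)} = v + 2 v^{2}$ ($k{\left(v \right)} = \left(v^{2} + v^{2}\right) + v = 2 v^{2} + v = v + 2 v^{2}$)
$k{\left(-2 \right)} + 23867 = - 2 \left(1 + 2 \left(-2\right)\right) + 23867 = - 2 \left(1 - 4\right) + 23867 = \left(-2\right) \left(-3\right) + 23867 = 6 + 23867 = 23873$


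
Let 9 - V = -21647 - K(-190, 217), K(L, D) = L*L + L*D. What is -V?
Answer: -16526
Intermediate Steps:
K(L, D) = L² + D*L
V = 16526 (V = 9 - (-21647 - (-190)*(217 - 190)) = 9 - (-21647 - (-190)*27) = 9 - (-21647 - 1*(-5130)) = 9 - (-21647 + 5130) = 9 - 1*(-16517) = 9 + 16517 = 16526)
-V = -1*16526 = -16526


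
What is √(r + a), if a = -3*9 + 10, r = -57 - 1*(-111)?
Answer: √37 ≈ 6.0828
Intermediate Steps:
r = 54 (r = -57 + 111 = 54)
a = -17 (a = -27 + 10 = -17)
√(r + a) = √(54 - 17) = √37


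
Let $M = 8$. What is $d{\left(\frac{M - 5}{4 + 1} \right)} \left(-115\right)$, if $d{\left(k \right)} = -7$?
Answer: $805$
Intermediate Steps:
$d{\left(\frac{M - 5}{4 + 1} \right)} \left(-115\right) = \left(-7\right) \left(-115\right) = 805$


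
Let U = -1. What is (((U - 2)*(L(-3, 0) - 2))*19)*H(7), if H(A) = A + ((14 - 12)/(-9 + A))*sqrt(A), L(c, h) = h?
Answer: 798 - 114*sqrt(7) ≈ 496.38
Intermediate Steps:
H(A) = A + 2*sqrt(A)/(-9 + A) (H(A) = A + (2/(-9 + A))*sqrt(A) = A + 2*sqrt(A)/(-9 + A))
(((U - 2)*(L(-3, 0) - 2))*19)*H(7) = (((-1 - 2)*(0 - 2))*19)*((7**2 - 9*7 + 2*sqrt(7))/(-9 + 7)) = (-3*(-2)*19)*((49 - 63 + 2*sqrt(7))/(-2)) = (6*19)*(-(-14 + 2*sqrt(7))/2) = 114*(7 - sqrt(7)) = 798 - 114*sqrt(7)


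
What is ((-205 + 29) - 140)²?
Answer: 99856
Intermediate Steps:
((-205 + 29) - 140)² = (-176 - 140)² = (-316)² = 99856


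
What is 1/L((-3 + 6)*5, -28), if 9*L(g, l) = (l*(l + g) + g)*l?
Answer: -9/10612 ≈ -0.00084810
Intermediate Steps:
L(g, l) = l*(g + l*(g + l))/9 (L(g, l) = ((l*(l + g) + g)*l)/9 = ((l*(g + l) + g)*l)/9 = ((g + l*(g + l))*l)/9 = (l*(g + l*(g + l)))/9 = l*(g + l*(g + l))/9)
1/L((-3 + 6)*5, -28) = 1/((⅑)*(-28)*((-3 + 6)*5 + (-28)² + ((-3 + 6)*5)*(-28))) = 1/((⅑)*(-28)*(3*5 + 784 + (3*5)*(-28))) = 1/((⅑)*(-28)*(15 + 784 + 15*(-28))) = 1/((⅑)*(-28)*(15 + 784 - 420)) = 1/((⅑)*(-28)*379) = 1/(-10612/9) = -9/10612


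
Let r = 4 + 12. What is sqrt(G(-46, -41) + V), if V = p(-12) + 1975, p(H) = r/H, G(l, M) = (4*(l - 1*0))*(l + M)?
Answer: sqrt(161835)/3 ≈ 134.10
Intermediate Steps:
r = 16
G(l, M) = 4*l*(M + l) (G(l, M) = (4*(l + 0))*(M + l) = (4*l)*(M + l) = 4*l*(M + l))
p(H) = 16/H
V = 5921/3 (V = 16/(-12) + 1975 = 16*(-1/12) + 1975 = -4/3 + 1975 = 5921/3 ≈ 1973.7)
sqrt(G(-46, -41) + V) = sqrt(4*(-46)*(-41 - 46) + 5921/3) = sqrt(4*(-46)*(-87) + 5921/3) = sqrt(16008 + 5921/3) = sqrt(53945/3) = sqrt(161835)/3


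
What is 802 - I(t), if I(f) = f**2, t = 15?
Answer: 577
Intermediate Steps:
802 - I(t) = 802 - 1*15**2 = 802 - 1*225 = 802 - 225 = 577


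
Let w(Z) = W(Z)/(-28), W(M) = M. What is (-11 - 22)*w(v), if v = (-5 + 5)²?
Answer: 0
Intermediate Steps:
v = 0 (v = 0² = 0)
w(Z) = -Z/28 (w(Z) = Z/(-28) = Z*(-1/28) = -Z/28)
(-11 - 22)*w(v) = (-11 - 22)*(-1/28*0) = -33*0 = 0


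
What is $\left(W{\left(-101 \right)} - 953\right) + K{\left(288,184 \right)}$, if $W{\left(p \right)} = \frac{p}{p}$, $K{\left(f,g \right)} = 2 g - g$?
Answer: $-768$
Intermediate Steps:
$K{\left(f,g \right)} = g$
$W{\left(p \right)} = 1$
$\left(W{\left(-101 \right)} - 953\right) + K{\left(288,184 \right)} = \left(1 - 953\right) + 184 = -952 + 184 = -768$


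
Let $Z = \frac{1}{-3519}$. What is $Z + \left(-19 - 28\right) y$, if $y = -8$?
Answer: $\frac{1323143}{3519} \approx 376.0$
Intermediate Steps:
$Z = - \frac{1}{3519} \approx -0.00028417$
$Z + \left(-19 - 28\right) y = - \frac{1}{3519} + \left(-19 - 28\right) \left(-8\right) = - \frac{1}{3519} - -376 = - \frac{1}{3519} + 376 = \frac{1323143}{3519}$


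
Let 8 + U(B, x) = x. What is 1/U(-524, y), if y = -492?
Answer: -1/500 ≈ -0.0020000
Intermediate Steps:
U(B, x) = -8 + x
1/U(-524, y) = 1/(-8 - 492) = 1/(-500) = -1/500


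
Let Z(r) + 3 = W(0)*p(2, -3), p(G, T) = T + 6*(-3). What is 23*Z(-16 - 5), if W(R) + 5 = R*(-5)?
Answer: 2346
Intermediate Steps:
W(R) = -5 - 5*R (W(R) = -5 + R*(-5) = -5 - 5*R)
p(G, T) = -18 + T (p(G, T) = T - 18 = -18 + T)
Z(r) = 102 (Z(r) = -3 + (-5 - 5*0)*(-18 - 3) = -3 + (-5 + 0)*(-21) = -3 - 5*(-21) = -3 + 105 = 102)
23*Z(-16 - 5) = 23*102 = 2346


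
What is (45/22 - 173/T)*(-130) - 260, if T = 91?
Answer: -21465/77 ≈ -278.77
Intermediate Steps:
(45/22 - 173/T)*(-130) - 260 = (45/22 - 173/91)*(-130) - 260 = (289/2002)*(-130) - 260 = -1445/77 - 260 = -21465/77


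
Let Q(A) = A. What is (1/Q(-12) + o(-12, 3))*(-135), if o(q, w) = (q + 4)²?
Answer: -34515/4 ≈ -8628.8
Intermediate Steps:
o(q, w) = (4 + q)²
(1/Q(-12) + o(-12, 3))*(-135) = (1/(-12) + (4 - 12)²)*(-135) = (-1/12 + (-8)²)*(-135) = (-1/12 + 64)*(-135) = (767/12)*(-135) = -34515/4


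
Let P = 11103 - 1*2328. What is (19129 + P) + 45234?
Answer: 73138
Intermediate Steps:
P = 8775 (P = 11103 - 2328 = 8775)
(19129 + P) + 45234 = (19129 + 8775) + 45234 = 27904 + 45234 = 73138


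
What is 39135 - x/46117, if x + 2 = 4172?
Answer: 1804784625/46117 ≈ 39135.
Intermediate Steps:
x = 4170 (x = -2 + 4172 = 4170)
39135 - x/46117 = 39135 - 4170/46117 = 1804784625/46117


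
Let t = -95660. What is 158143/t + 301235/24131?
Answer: 24999991367/2308371460 ≈ 10.830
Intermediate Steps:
158143/t + 301235/24131 = 158143/(-95660) + 301235/24131 = 158143*(-1/95660) + 301235*(1/24131) = -158143/95660 + 301235/24131 = 24999991367/2308371460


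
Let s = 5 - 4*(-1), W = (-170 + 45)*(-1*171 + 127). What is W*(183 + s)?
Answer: 1056000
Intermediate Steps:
W = 5500 (W = -125*(-171 + 127) = -125*(-44) = 5500)
s = 9 (s = 5 + 4 = 9)
W*(183 + s) = 5500*(183 + 9) = 5500*192 = 1056000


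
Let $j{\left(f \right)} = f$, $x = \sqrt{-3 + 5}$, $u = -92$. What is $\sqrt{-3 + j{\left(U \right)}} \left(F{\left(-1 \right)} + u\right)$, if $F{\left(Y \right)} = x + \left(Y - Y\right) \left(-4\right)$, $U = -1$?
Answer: $2 i \left(-92 + \sqrt{2}\right) \approx - 181.17 i$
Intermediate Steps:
$x = \sqrt{2} \approx 1.4142$
$F{\left(Y \right)} = \sqrt{2}$ ($F{\left(Y \right)} = \sqrt{2} + \left(Y - Y\right) \left(-4\right) = \sqrt{2} + 0 \left(-4\right) = \sqrt{2} + 0 = \sqrt{2}$)
$\sqrt{-3 + j{\left(U \right)}} \left(F{\left(-1 \right)} + u\right) = \sqrt{-3 - 1} \left(\sqrt{2} - 92\right) = \sqrt{-4} \left(-92 + \sqrt{2}\right) = 2 i \left(-92 + \sqrt{2}\right)$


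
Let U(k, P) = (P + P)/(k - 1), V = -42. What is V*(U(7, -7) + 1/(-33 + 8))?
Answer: 2492/25 ≈ 99.680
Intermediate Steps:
U(k, P) = 2*P/(-1 + k) (U(k, P) = (2*P)/(-1 + k) = 2*P/(-1 + k))
V*(U(7, -7) + 1/(-33 + 8)) = -42*(2*(-7)/(-1 + 7) + 1/(-33 + 8)) = -42*(2*(-7)/6 + 1/(-25)) = -42*(2*(-7)*(⅙) - 1/25) = -42*(-7/3 - 1/25) = -42*(-178/75) = 2492/25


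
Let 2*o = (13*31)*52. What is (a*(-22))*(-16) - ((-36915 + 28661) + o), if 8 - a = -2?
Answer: 1296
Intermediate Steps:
a = 10 (a = 8 - 1*(-2) = 8 + 2 = 10)
o = 10478 (o = ((13*31)*52)/2 = (403*52)/2 = (1/2)*20956 = 10478)
(a*(-22))*(-16) - ((-36915 + 28661) + o) = (10*(-22))*(-16) - ((-36915 + 28661) + 10478) = -220*(-16) - (-8254 + 10478) = 3520 - 1*2224 = 3520 - 2224 = 1296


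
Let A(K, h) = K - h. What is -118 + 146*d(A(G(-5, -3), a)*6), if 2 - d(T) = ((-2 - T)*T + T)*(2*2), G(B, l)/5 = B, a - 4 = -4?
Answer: 13052574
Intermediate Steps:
a = 0 (a = 4 - 4 = 0)
G(B, l) = 5*B
d(T) = 2 - 4*T - 4*T*(-2 - T) (d(T) = 2 - ((-2 - T)*T + T)*2*2 = 2 - (T*(-2 - T) + T)*4 = 2 - (T + T*(-2 - T))*4 = 2 - (4*T + 4*T*(-2 - T)) = 2 + (-4*T - 4*T*(-2 - T)) = 2 - 4*T - 4*T*(-2 - T))
-118 + 146*d(A(G(-5, -3), a)*6) = -118 + 146*(2 + 4*((5*(-5) - 1*0)*6) + 4*((5*(-5) - 1*0)*6)**2) = -118 + 146*(2 + 4*((-25 + 0)*6) + 4*((-25 + 0)*6)**2) = -118 + 146*(2 + 4*(-25*6) + 4*(-25*6)**2) = -118 + 146*(2 + 4*(-150) + 4*(-150)**2) = -118 + 146*(2 - 600 + 4*22500) = -118 + 146*(2 - 600 + 90000) = -118 + 146*89402 = -118 + 13052692 = 13052574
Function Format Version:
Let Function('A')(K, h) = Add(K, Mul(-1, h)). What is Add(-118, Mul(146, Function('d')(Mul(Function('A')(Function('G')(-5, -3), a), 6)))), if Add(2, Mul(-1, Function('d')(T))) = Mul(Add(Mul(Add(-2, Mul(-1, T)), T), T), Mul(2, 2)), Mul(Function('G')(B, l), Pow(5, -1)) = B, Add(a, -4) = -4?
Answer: 13052574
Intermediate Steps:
a = 0 (a = Add(4, -4) = 0)
Function('G')(B, l) = Mul(5, B)
Function('d')(T) = Add(2, Mul(-4, T), Mul(-4, T, Add(-2, Mul(-1, T)))) (Function('d')(T) = Add(2, Mul(-1, Mul(Add(Mul(Add(-2, Mul(-1, T)), T), T), Mul(2, 2)))) = Add(2, Mul(-1, Mul(Add(Mul(T, Add(-2, Mul(-1, T))), T), 4))) = Add(2, Mul(-1, Mul(Add(T, Mul(T, Add(-2, Mul(-1, T)))), 4))) = Add(2, Mul(-1, Add(Mul(4, T), Mul(4, T, Add(-2, Mul(-1, T)))))) = Add(2, Add(Mul(-4, T), Mul(-4, T, Add(-2, Mul(-1, T))))) = Add(2, Mul(-4, T), Mul(-4, T, Add(-2, Mul(-1, T)))))
Add(-118, Mul(146, Function('d')(Mul(Function('A')(Function('G')(-5, -3), a), 6)))) = Add(-118, Mul(146, Add(2, Mul(4, Mul(Add(Mul(5, -5), Mul(-1, 0)), 6)), Mul(4, Pow(Mul(Add(Mul(5, -5), Mul(-1, 0)), 6), 2))))) = Add(-118, Mul(146, Add(2, Mul(4, Mul(Add(-25, 0), 6)), Mul(4, Pow(Mul(Add(-25, 0), 6), 2))))) = Add(-118, Mul(146, Add(2, Mul(4, Mul(-25, 6)), Mul(4, Pow(Mul(-25, 6), 2))))) = Add(-118, Mul(146, Add(2, Mul(4, -150), Mul(4, Pow(-150, 2))))) = Add(-118, Mul(146, Add(2, -600, Mul(4, 22500)))) = Add(-118, Mul(146, Add(2, -600, 90000))) = Add(-118, Mul(146, 89402)) = Add(-118, 13052692) = 13052574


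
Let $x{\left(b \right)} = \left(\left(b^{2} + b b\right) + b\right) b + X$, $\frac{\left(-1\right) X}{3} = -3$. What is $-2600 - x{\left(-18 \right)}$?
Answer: $8731$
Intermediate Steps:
$X = 9$ ($X = \left(-3\right) \left(-3\right) = 9$)
$x{\left(b \right)} = 9 + b \left(b + 2 b^{2}\right)$ ($x{\left(b \right)} = \left(\left(b^{2} + b b\right) + b\right) b + 9 = \left(\left(b^{2} + b^{2}\right) + b\right) b + 9 = \left(2 b^{2} + b\right) b + 9 = \left(b + 2 b^{2}\right) b + 9 = b \left(b + 2 b^{2}\right) + 9 = 9 + b \left(b + 2 b^{2}\right)$)
$-2600 - x{\left(-18 \right)} = -2600 - \left(9 + \left(-18\right)^{2} + 2 \left(-18\right)^{3}\right) = -2600 - \left(9 + 324 + 2 \left(-5832\right)\right) = -2600 - \left(9 + 324 - 11664\right) = -2600 - -11331 = -2600 + 11331 = 8731$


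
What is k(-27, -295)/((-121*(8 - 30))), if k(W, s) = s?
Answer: -295/2662 ≈ -0.11082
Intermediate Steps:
k(-27, -295)/((-121*(8 - 30))) = -295*(-1/(121*(8 - 30))) = -295/((-121*(-22))) = -295/2662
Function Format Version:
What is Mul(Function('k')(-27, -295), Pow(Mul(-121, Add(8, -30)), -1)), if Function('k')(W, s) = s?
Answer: Rational(-295, 2662) ≈ -0.11082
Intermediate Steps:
Mul(Function('k')(-27, -295), Pow(Mul(-121, Add(8, -30)), -1)) = Mul(-295, Pow(Mul(-121, Add(8, -30)), -1)) = Mul(-295, Pow(Mul(-121, -22), -1)) = Mul(-295, Pow(2662, -1)) = Mul(-295, Rational(1, 2662)) = Rational(-295, 2662)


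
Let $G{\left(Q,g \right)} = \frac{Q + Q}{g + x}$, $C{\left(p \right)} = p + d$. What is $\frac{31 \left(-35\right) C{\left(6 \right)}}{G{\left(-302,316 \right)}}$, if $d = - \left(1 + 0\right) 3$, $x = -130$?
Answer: $\frac{302715}{302} \approx 1002.4$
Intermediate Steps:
$d = -3$ ($d = - 1 \cdot 3 = \left(-1\right) 3 = -3$)
$C{\left(p \right)} = -3 + p$ ($C{\left(p \right)} = p - 3 = -3 + p$)
$G{\left(Q,g \right)} = \frac{2 Q}{-130 + g}$ ($G{\left(Q,g \right)} = \frac{Q + Q}{g - 130} = \frac{2 Q}{-130 + g}$)
$\frac{31 \left(-35\right) C{\left(6 \right)}}{G{\left(-302,316 \right)}} = \frac{31 \left(-35\right) \left(-3 + 6\right)}{2 \left(-302\right) \frac{1}{-130 + 316}} = \frac{\left(-1085\right) 3}{2 \left(-302\right) \frac{1}{186}} = - \frac{3255}{2 \left(-302\right) \frac{1}{186}} = - \frac{3255}{- \frac{302}{93}} = \left(-3255\right) \left(- \frac{93}{302}\right) = \frac{302715}{302}$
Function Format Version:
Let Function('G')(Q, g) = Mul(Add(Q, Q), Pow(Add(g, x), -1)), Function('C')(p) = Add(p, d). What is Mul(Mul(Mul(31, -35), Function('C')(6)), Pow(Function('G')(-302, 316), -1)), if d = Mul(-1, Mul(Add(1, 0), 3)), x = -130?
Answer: Rational(302715, 302) ≈ 1002.4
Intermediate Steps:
d = -3 (d = Mul(-1, Mul(1, 3)) = Mul(-1, 3) = -3)
Function('C')(p) = Add(-3, p) (Function('C')(p) = Add(p, -3) = Add(-3, p))
Function('G')(Q, g) = Mul(2, Q, Pow(Add(-130, g), -1)) (Function('G')(Q, g) = Mul(Add(Q, Q), Pow(Add(g, -130), -1)) = Mul(Mul(2, Q), Pow(Add(-130, g), -1)) = Mul(2, Q, Pow(Add(-130, g), -1)))
Mul(Mul(Mul(31, -35), Function('C')(6)), Pow(Function('G')(-302, 316), -1)) = Mul(Mul(Mul(31, -35), Add(-3, 6)), Pow(Mul(2, -302, Pow(Add(-130, 316), -1)), -1)) = Mul(Mul(-1085, 3), Pow(Mul(2, -302, Pow(186, -1)), -1)) = Mul(-3255, Pow(Mul(2, -302, Rational(1, 186)), -1)) = Mul(-3255, Pow(Rational(-302, 93), -1)) = Mul(-3255, Rational(-93, 302)) = Rational(302715, 302)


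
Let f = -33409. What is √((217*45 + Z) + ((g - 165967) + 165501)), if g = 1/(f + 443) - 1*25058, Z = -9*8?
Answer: I*√17204452569602/32966 ≈ 125.82*I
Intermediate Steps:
Z = -72
g = -826062029/32966 (g = 1/(-33409 + 443) - 1*25058 = 1/(-32966) - 25058 = -1/32966 - 25058 = -826062029/32966 ≈ -25058.)
√((217*45 + Z) + ((g - 165967) + 165501)) = √((217*45 - 72) + ((-826062029/32966 - 165967) + 165501)) = √((9765 - 72) + (-6297330151/32966 + 165501)) = √(9693 - 841424185/32966) = √(-521884747/32966) = I*√17204452569602/32966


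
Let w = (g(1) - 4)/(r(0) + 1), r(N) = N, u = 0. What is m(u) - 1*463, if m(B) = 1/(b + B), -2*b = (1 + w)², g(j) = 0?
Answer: -4169/9 ≈ -463.22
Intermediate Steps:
w = -4 (w = (0 - 4)/(0 + 1) = -4/1 = -4*1 = -4)
b = -9/2 (b = -(1 - 4)²/2 = -½*(-3)² = -½*9 = -9/2 ≈ -4.5000)
m(B) = 1/(-9/2 + B)
m(u) - 1*463 = 2/(-9 + 2*0) - 1*463 = 2/(-9 + 0) - 463 = 2/(-9) - 463 = 2*(-⅑) - 463 = -2/9 - 463 = -4169/9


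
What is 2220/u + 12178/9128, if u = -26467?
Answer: 21575069/17256484 ≈ 1.2503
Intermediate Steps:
2220/u + 12178/9128 = 2220/(-26467) + 12178/9128 = 2220*(-1/26467) + 12178*(1/9128) = -2220/26467 + 6089/4564 = 21575069/17256484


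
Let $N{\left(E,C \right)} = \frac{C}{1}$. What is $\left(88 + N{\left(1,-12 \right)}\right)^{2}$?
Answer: $5776$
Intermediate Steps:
$N{\left(E,C \right)} = C$ ($N{\left(E,C \right)} = C 1 = C$)
$\left(88 + N{\left(1,-12 \right)}\right)^{2} = \left(88 - 12\right)^{2} = 76^{2} = 5776$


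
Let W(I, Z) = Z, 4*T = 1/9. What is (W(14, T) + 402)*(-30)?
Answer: -72365/6 ≈ -12061.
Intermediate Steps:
T = 1/36 (T = (¼)/9 = (¼)*(⅑) = 1/36 ≈ 0.027778)
(W(14, T) + 402)*(-30) = (1/36 + 402)*(-30) = (14473/36)*(-30) = -72365/6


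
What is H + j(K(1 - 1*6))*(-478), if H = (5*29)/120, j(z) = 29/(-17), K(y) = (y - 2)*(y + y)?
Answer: 333181/408 ≈ 816.62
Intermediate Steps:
K(y) = 2*y*(-2 + y) (K(y) = (-2 + y)*(2*y) = 2*y*(-2 + y))
j(z) = -29/17 (j(z) = 29*(-1/17) = -29/17)
H = 29/24 (H = 145*(1/120) = 29/24 ≈ 1.2083)
H + j(K(1 - 1*6))*(-478) = 29/24 - 29/17*(-478) = 29/24 + 13862/17 = 333181/408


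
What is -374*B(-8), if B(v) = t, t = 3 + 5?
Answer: -2992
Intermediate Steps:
t = 8
B(v) = 8
-374*B(-8) = -374*8 = -2992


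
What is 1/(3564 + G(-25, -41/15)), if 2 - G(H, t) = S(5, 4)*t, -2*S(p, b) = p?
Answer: 6/21355 ≈ 0.00028096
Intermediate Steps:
S(p, b) = -p/2
G(H, t) = 2 + 5*t/2 (G(H, t) = 2 - (-½*5)*t = 2 - (-5)*t/2 = 2 + 5*t/2)
1/(3564 + G(-25, -41/15)) = 1/(3564 + (2 + 5*(-41/15)/2)) = 1/(3564 + (2 + 5*(-41*1/15)/2)) = 1/(3564 + (2 + (5/2)*(-41/15))) = 1/(3564 + (2 - 41/6)) = 1/(3564 - 29/6) = 1/(21355/6) = 6/21355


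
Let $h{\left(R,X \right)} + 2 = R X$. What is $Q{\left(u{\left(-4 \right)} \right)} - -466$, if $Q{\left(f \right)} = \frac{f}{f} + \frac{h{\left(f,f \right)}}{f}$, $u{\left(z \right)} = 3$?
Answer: $\frac{1408}{3} \approx 469.33$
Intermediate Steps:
$h{\left(R,X \right)} = -2 + R X$
$Q{\left(f \right)} = 1 + \frac{-2 + f^{2}}{f}$ ($Q{\left(f \right)} = \frac{f}{f} + \frac{-2 + f f}{f} = 1 + \frac{-2 + f^{2}}{f}$)
$Q{\left(u{\left(-4 \right)} \right)} - -466 = \left(1 + 3 - \frac{2}{3}\right) - -466 = \left(1 + 3 - \frac{2}{3}\right) + 466 = \frac{10}{3} + 466 = \frac{1408}{3}$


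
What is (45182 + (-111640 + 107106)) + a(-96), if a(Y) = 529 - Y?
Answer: 41273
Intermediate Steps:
(45182 + (-111640 + 107106)) + a(-96) = (45182 + (-111640 + 107106)) + (529 - 1*(-96)) = (45182 - 4534) + (529 + 96) = 40648 + 625 = 41273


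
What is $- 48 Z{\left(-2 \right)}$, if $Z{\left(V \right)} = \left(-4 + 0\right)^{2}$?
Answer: $-768$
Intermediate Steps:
$Z{\left(V \right)} = 16$ ($Z{\left(V \right)} = \left(-4\right)^{2} = 16$)
$- 48 Z{\left(-2 \right)} = \left(-48\right) 16 = -768$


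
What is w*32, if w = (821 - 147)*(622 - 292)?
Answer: 7117440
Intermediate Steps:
w = 222420 (w = 674*330 = 222420)
w*32 = 222420*32 = 7117440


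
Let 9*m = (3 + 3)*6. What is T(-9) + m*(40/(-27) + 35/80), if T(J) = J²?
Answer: 8297/108 ≈ 76.824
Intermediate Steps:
m = 4 (m = ((3 + 3)*6)/9 = (6*6)/9 = (⅑)*36 = 4)
T(-9) + m*(40/(-27) + 35/80) = (-9)² + 4*(40/(-27) + 35/80) = 81 + 4*(40*(-1/27) + 35*(1/80)) = 81 + 4*(-40/27 + 7/16) = 81 + 4*(-451/432) = 81 - 451/108 = 8297/108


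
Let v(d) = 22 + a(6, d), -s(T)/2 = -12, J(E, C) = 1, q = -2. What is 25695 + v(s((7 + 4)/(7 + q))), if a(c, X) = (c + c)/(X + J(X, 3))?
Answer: 642937/25 ≈ 25717.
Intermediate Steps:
s(T) = 24 (s(T) = -2*(-12) = 24)
a(c, X) = 2*c/(1 + X) (a(c, X) = (c + c)/(X + 1) = (2*c)/(1 + X) = 2*c/(1 + X))
v(d) = 22 + 12/(1 + d) (v(d) = 22 + 2*6/(1 + d) = 22 + 12/(1 + d))
25695 + v(s((7 + 4)/(7 + q))) = 25695 + 2*(17 + 11*24)/(1 + 24) = 25695 + 2*(17 + 264)/25 = 25695 + 2*(1/25)*281 = 25695 + 562/25 = 642937/25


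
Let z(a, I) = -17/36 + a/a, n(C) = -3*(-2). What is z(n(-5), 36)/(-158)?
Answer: -19/5688 ≈ -0.0033404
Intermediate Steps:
n(C) = 6
z(a, I) = 19/36 (z(a, I) = -17*1/36 + 1 = -17/36 + 1 = 19/36)
z(n(-5), 36)/(-158) = (19/36)/(-158) = (19/36)*(-1/158) = -19/5688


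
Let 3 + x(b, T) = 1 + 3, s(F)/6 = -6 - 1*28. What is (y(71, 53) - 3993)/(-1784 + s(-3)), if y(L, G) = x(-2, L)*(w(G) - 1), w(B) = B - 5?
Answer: 1973/994 ≈ 1.9849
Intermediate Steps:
s(F) = -204 (s(F) = 6*(-6 - 1*28) = 6*(-6 - 28) = 6*(-34) = -204)
w(B) = -5 + B
x(b, T) = 1 (x(b, T) = -3 + (1 + 3) = -3 + 4 = 1)
y(L, G) = -6 + G (y(L, G) = 1*((-5 + G) - 1) = 1*(-6 + G) = -6 + G)
(y(71, 53) - 3993)/(-1784 + s(-3)) = ((-6 + 53) - 3993)/(-1784 - 204) = (47 - 3993)/(-1988) = -3946*(-1/1988) = 1973/994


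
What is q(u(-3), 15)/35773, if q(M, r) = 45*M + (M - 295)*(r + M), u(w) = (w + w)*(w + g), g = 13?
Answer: 13275/35773 ≈ 0.37109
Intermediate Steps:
u(w) = 2*w*(13 + w) (u(w) = (w + w)*(w + 13) = (2*w)*(13 + w) = 2*w*(13 + w))
q(M, r) = 45*M + (-295 + M)*(M + r)
q(u(-3), 15)/35773 = ((2*(-3)*(13 - 3))² - 295*15 - 500*(-3)*(13 - 3) + (2*(-3)*(13 - 3))*15)/35773 = ((2*(-3)*10)² - 4425 - 500*(-3)*10 + (2*(-3)*10)*15)*(1/35773) = ((-60)² - 4425 - 250*(-60) - 60*15)*(1/35773) = (3600 - 4425 + 15000 - 900)*(1/35773) = 13275*(1/35773) = 13275/35773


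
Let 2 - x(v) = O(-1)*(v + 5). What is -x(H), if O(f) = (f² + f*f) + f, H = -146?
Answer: -143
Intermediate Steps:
O(f) = f + 2*f² (O(f) = (f² + f²) + f = 2*f² + f = f + 2*f²)
x(v) = -3 - v (x(v) = 2 - (-(1 + 2*(-1)))*(v + 5) = 2 - (-(1 - 2))*(5 + v) = 2 - (-1*(-1))*(5 + v) = 2 - (5 + v) = 2 + (-5 - v) = -3 - v)
-x(H) = -(-3 - 1*(-146)) = -(-3 + 146) = -1*143 = -143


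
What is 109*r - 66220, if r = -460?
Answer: -116360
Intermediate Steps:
109*r - 66220 = 109*(-460) - 66220 = -50140 - 66220 = -116360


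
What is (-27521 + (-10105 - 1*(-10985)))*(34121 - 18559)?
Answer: -414587242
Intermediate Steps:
(-27521 + (-10105 - 1*(-10985)))*(34121 - 18559) = (-27521 + (-10105 + 10985))*15562 = (-27521 + 880)*15562 = -26641*15562 = -414587242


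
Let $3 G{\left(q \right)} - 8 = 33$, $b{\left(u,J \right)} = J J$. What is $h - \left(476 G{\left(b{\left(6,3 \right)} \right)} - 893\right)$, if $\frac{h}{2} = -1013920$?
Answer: $- \frac{6100357}{3} \approx -2.0335 \cdot 10^{6}$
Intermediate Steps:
$h = -2027840$ ($h = 2 \left(-1013920\right) = -2027840$)
$b{\left(u,J \right)} = J^{2}$
$G{\left(q \right)} = \frac{41}{3}$ ($G{\left(q \right)} = \frac{8}{3} + \frac{1}{3} \cdot 33 = \frac{8}{3} + 11 = \frac{41}{3}$)
$h - \left(476 G{\left(b{\left(6,3 \right)} \right)} - 893\right) = -2027840 - \left(476 \cdot \frac{41}{3} - 893\right) = -2027840 - \left(\frac{19516}{3} - 893\right) = -2027840 - \frac{16837}{3} = - \frac{6100357}{3}$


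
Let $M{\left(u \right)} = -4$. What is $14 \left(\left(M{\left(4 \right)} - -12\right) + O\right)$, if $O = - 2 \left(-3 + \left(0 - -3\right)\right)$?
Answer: $112$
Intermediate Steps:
$O = 0$ ($O = - 2 \left(-3 + \left(0 + 3\right)\right) = - 2 \left(-3 + 3\right) = \left(-2\right) 0 = 0$)
$14 \left(\left(M{\left(4 \right)} - -12\right) + O\right) = 14 \left(\left(-4 - -12\right) + 0\right) = 14 \left(\left(-4 + 12\right) + 0\right) = 14 \left(8 + 0\right) = 14 \cdot 8 = 112$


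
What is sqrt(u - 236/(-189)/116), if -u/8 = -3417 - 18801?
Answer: 11*sqrt(4903280067)/1827 ≈ 421.60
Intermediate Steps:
u = 177744 (u = -8*(-3417 - 18801) = -8*(-22218) = 177744)
sqrt(u - 236/(-189)/116) = sqrt(177744 - 236/(-189)/116) = sqrt(177744 - 236*(-1/189)*(1/116)) = sqrt(177744 + (236/189)*(1/116)) = sqrt(177744 + 59/5481) = sqrt(974214923/5481) = 11*sqrt(4903280067)/1827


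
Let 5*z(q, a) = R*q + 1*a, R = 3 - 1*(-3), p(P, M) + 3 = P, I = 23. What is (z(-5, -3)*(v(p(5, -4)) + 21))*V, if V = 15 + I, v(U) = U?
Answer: -28842/5 ≈ -5768.4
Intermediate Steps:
p(P, M) = -3 + P
R = 6 (R = 3 + 3 = 6)
V = 38 (V = 15 + 23 = 38)
z(q, a) = a/5 + 6*q/5 (z(q, a) = (6*q + 1*a)/5 = (6*q + a)/5 = (a + 6*q)/5 = a/5 + 6*q/5)
(z(-5, -3)*(v(p(5, -4)) + 21))*V = (((⅕)*(-3) + (6/5)*(-5))*((-3 + 5) + 21))*38 = ((-⅗ - 6)*(2 + 21))*38 = -33/5*23*38 = -759/5*38 = -28842/5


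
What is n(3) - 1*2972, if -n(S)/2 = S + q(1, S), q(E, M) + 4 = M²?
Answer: -2988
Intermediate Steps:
q(E, M) = -4 + M²
n(S) = 8 - 2*S - 2*S² (n(S) = -2*(S + (-4 + S²)) = -2*(-4 + S + S²) = 8 - 2*S - 2*S²)
n(3) - 1*2972 = (8 - 2*3 - 2*3²) - 1*2972 = (8 - 6 - 2*9) - 2972 = (8 - 6 - 18) - 2972 = -16 - 2972 = -2988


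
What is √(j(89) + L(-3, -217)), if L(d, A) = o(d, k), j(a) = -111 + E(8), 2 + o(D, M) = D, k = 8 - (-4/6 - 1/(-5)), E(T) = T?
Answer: 6*I*√3 ≈ 10.392*I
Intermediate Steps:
k = 127/15 (k = 8 - (-4*⅙ - 1*(-⅕)) = 8 - (-⅔ + ⅕) = 8 - 1*(-7/15) = 8 + 7/15 = 127/15 ≈ 8.4667)
o(D, M) = -2 + D
j(a) = -103 (j(a) = -111 + 8 = -103)
L(d, A) = -2 + d
√(j(89) + L(-3, -217)) = √(-103 + (-2 - 3)) = √(-103 - 5) = √(-108) = 6*I*√3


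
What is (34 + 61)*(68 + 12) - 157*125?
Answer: -12025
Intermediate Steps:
(34 + 61)*(68 + 12) - 157*125 = 95*80 - 19625 = 7600 - 19625 = -12025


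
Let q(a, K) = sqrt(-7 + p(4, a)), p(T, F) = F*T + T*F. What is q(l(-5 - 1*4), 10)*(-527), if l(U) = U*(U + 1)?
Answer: -527*sqrt(569) ≈ -12571.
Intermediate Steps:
p(T, F) = 2*F*T (p(T, F) = F*T + F*T = 2*F*T)
l(U) = U*(1 + U)
q(a, K) = sqrt(-7 + 8*a) (q(a, K) = sqrt(-7 + 2*a*4) = sqrt(-7 + 8*a))
q(l(-5 - 1*4), 10)*(-527) = sqrt(-7 + 8*((-5 - 1*4)*(1 + (-5 - 1*4))))*(-527) = sqrt(-7 + 8*((-5 - 4)*(1 + (-5 - 4))))*(-527) = sqrt(-7 + 8*(-9*(1 - 9)))*(-527) = sqrt(-7 + 8*(-9*(-8)))*(-527) = sqrt(-7 + 8*72)*(-527) = sqrt(-7 + 576)*(-527) = sqrt(569)*(-527) = -527*sqrt(569)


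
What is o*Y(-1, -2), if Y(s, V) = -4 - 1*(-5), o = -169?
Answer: -169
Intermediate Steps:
Y(s, V) = 1 (Y(s, V) = -4 + 5 = 1)
o*Y(-1, -2) = -169*1 = -169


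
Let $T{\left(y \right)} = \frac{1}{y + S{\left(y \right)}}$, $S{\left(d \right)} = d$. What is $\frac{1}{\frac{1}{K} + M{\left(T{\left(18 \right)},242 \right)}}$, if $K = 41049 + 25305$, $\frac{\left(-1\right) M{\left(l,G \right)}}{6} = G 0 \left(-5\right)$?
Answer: $66354$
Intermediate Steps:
$T{\left(y \right)} = \frac{1}{2 y}$ ($T{\left(y \right)} = \frac{1}{y + y} = \frac{1}{2 y}$)
$M{\left(l,G \right)} = 0$ ($M{\left(l,G \right)} = - 6 G 0 \left(-5\right) = - 6 \cdot 0 \left(-5\right) = \left(-6\right) 0 = 0$)
$K = 66354$
$\frac{1}{\frac{1}{K} + M{\left(T{\left(18 \right)},242 \right)}} = \frac{1}{\frac{1}{66354} + 0} = \frac{1}{\frac{1}{66354}} = 66354$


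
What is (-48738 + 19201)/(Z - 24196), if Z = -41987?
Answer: 29537/66183 ≈ 0.44629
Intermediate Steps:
(-48738 + 19201)/(Z - 24196) = (-48738 + 19201)/(-41987 - 24196) = -29537/(-66183) = -29537*(-1/66183) = 29537/66183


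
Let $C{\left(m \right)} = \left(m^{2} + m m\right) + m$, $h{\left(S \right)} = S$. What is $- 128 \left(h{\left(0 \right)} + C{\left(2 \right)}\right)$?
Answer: $-1280$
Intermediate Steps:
$C{\left(m \right)} = m + 2 m^{2}$ ($C{\left(m \right)} = \left(m^{2} + m^{2}\right) + m = 2 m^{2} + m = m + 2 m^{2}$)
$- 128 \left(h{\left(0 \right)} + C{\left(2 \right)}\right) = - 128 \left(0 + 2 \left(1 + 2 \cdot 2\right)\right) = - 128 \left(0 + 2 \left(1 + 4\right)\right) = - 128 \left(0 + 2 \cdot 5\right) = - 128 \left(0 + 10\right) = \left(-128\right) 10 = -1280$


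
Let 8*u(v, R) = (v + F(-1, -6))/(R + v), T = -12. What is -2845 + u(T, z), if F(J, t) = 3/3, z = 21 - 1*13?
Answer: -91029/32 ≈ -2844.7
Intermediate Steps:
z = 8 (z = 21 - 13 = 8)
F(J, t) = 1 (F(J, t) = 3*(⅓) = 1)
u(v, R) = (1 + v)/(8*(R + v)) (u(v, R) = ((v + 1)/(R + v))/8 = ((1 + v)/(R + v))/8 = (1 + v)/(8*(R + v)))
-2845 + u(T, z) = -2845 + (1 - 12)/(8*(8 - 12)) = -2845 + (⅛)*(-11)/(-4) = -2845 + (⅛)*(-¼)*(-11) = -2845 + 11/32 = -91029/32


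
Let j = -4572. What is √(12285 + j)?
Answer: 3*√857 ≈ 87.824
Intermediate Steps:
√(12285 + j) = √(12285 - 4572) = √7713 = 3*√857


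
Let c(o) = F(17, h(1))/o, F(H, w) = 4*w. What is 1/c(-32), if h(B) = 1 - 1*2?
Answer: 8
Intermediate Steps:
h(B) = -1 (h(B) = 1 - 2 = -1)
c(o) = -4/o (c(o) = (4*(-1))/o = -4/o)
1/c(-32) = 1/(-4/(-32)) = 1/(-4*(-1/32)) = 1/(1/8) = 8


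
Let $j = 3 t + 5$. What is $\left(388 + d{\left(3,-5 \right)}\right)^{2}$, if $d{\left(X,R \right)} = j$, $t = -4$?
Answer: $145161$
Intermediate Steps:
$j = -7$ ($j = 3 \left(-4\right) + 5 = -12 + 5 = -7$)
$d{\left(X,R \right)} = -7$
$\left(388 + d{\left(3,-5 \right)}\right)^{2} = \left(388 - 7\right)^{2} = 381^{2} = 145161$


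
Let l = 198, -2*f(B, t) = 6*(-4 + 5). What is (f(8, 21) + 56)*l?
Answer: 10494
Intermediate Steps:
f(B, t) = -3 (f(B, t) = -3*(-4 + 5) = -3)
(f(8, 21) + 56)*l = (-3 + 56)*198 = 53*198 = 10494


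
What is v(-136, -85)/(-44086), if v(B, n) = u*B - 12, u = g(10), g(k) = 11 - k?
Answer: 74/22043 ≈ 0.0033571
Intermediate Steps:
u = 1 (u = 11 - 1*10 = 11 - 10 = 1)
v(B, n) = -12 + B (v(B, n) = 1*B - 12 = B - 12 = -12 + B)
v(-136, -85)/(-44086) = (-12 - 136)/(-44086) = -148*(-1/44086) = 74/22043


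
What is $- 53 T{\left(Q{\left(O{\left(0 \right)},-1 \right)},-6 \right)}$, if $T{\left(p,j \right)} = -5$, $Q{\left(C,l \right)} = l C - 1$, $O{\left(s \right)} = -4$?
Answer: $265$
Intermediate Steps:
$Q{\left(C,l \right)} = -1 + C l$ ($Q{\left(C,l \right)} = C l - 1 = -1 + C l$)
$- 53 T{\left(Q{\left(O{\left(0 \right)},-1 \right)},-6 \right)} = \left(-53\right) \left(-5\right) = 265$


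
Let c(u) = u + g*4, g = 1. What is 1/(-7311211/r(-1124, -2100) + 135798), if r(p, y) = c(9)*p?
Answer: 14612/1991591587 ≈ 7.3368e-6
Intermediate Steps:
c(u) = 4 + u (c(u) = u + 1*4 = u + 4 = 4 + u)
r(p, y) = 13*p (r(p, y) = (4 + 9)*p = 13*p)
1/(-7311211/r(-1124, -2100) + 135798) = 1/(-7311211/(13*(-1124)) + 135798) = 1/(-7311211/(-14612) + 135798) = 1/(-7311211*(-1/14612) + 135798) = 1/(7311211/14612 + 135798) = 1/(1991591587/14612) = 14612/1991591587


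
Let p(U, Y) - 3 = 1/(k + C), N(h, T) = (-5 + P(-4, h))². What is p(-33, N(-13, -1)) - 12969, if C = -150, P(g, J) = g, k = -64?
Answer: -2774725/214 ≈ -12966.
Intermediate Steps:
N(h, T) = 81 (N(h, T) = (-5 - 4)² = (-9)² = 81)
p(U, Y) = 641/214 (p(U, Y) = 3 + 1/(-64 - 150) = 3 + 1/(-214) = 3 - 1/214 = 641/214)
p(-33, N(-13, -1)) - 12969 = 641/214 - 12969 = -2774725/214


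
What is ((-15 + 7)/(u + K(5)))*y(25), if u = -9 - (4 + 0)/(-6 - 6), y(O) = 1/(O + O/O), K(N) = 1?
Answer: 12/299 ≈ 0.040134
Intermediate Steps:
y(O) = 1/(1 + O) (y(O) = 1/(O + 1) = 1/(1 + O))
u = -26/3 (u = -9 - 4/(-12) = -9 - 4*(-1)/12 = -9 - 1*(-⅓) = -9 + ⅓ = -26/3 ≈ -8.6667)
((-15 + 7)/(u + K(5)))*y(25) = ((-15 + 7)/(-26/3 + 1))/(1 + 25) = -8/(-23/3)/26 = -8*(-3/23)*(1/26) = (24/23)*(1/26) = 12/299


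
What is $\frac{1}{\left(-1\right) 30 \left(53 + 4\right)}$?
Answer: $- \frac{1}{1710} \approx -0.0005848$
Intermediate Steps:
$\frac{1}{\left(-1\right) 30 \left(53 + 4\right)} = \frac{1}{\left(-1\right) 30 \cdot 57} = \frac{1}{\left(-1\right) 1710} = \frac{1}{-1710} = - \frac{1}{1710}$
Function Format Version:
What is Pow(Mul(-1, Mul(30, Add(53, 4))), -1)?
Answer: Rational(-1, 1710) ≈ -0.00058480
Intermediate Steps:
Pow(Mul(-1, Mul(30, Add(53, 4))), -1) = Pow(Mul(-1, Mul(30, 57)), -1) = Pow(Mul(-1, 1710), -1) = Pow(-1710, -1) = Rational(-1, 1710)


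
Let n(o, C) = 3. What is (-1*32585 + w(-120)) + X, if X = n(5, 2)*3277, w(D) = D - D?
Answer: -22754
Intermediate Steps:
w(D) = 0
X = 9831 (X = 3*3277 = 9831)
(-1*32585 + w(-120)) + X = (-1*32585 + 0) + 9831 = (-32585 + 0) + 9831 = -32585 + 9831 = -22754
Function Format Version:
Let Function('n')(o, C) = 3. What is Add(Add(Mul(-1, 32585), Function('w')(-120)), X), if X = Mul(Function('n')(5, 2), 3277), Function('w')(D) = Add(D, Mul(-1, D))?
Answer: -22754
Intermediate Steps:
Function('w')(D) = 0
X = 9831 (X = Mul(3, 3277) = 9831)
Add(Add(Mul(-1, 32585), Function('w')(-120)), X) = Add(Add(Mul(-1, 32585), 0), 9831) = Add(Add(-32585, 0), 9831) = Add(-32585, 9831) = -22754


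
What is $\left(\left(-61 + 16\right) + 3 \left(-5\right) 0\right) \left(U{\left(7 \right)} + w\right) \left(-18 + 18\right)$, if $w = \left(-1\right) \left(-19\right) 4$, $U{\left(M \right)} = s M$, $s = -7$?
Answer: $0$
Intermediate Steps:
$U{\left(M \right)} = - 7 M$
$w = 76$ ($w = 19 \cdot 4 = 76$)
$\left(\left(-61 + 16\right) + 3 \left(-5\right) 0\right) \left(U{\left(7 \right)} + w\right) \left(-18 + 18\right) = \left(\left(-61 + 16\right) + 3 \left(-5\right) 0\right) \left(\left(-7\right) 7 + 76\right) \left(-18 + 18\right) = \left(-45 - 0\right) \left(-49 + 76\right) 0 = \left(-45 + 0\right) 27 \cdot 0 = \left(-45\right) 0 = 0$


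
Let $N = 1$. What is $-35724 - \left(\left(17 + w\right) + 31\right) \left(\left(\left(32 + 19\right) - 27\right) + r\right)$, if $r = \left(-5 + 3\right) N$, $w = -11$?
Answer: $-36538$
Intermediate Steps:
$r = -2$ ($r = \left(-5 + 3\right) 1 = \left(-2\right) 1 = -2$)
$-35724 - \left(\left(17 + w\right) + 31\right) \left(\left(\left(32 + 19\right) - 27\right) + r\right) = -35724 - \left(\left(17 - 11\right) + 31\right) \left(\left(\left(32 + 19\right) - 27\right) - 2\right) = -35724 - \left(6 + 31\right) \left(\left(51 - 27\right) - 2\right) = -35724 - 37 \left(24 - 2\right) = -35724 - 37 \cdot 22 = -35724 - 814 = -36538$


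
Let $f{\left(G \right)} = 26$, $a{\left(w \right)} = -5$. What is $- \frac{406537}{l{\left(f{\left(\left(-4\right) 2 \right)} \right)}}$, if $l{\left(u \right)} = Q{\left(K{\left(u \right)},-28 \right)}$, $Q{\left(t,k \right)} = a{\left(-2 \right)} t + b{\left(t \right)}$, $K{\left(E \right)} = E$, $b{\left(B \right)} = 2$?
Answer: $\frac{406537}{128} \approx 3176.1$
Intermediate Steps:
$Q{\left(t,k \right)} = 2 - 5 t$ ($Q{\left(t,k \right)} = - 5 t + 2 = 2 - 5 t$)
$l{\left(u \right)} = 2 - 5 u$
$- \frac{406537}{l{\left(f{\left(\left(-4\right) 2 \right)} \right)}} = - \frac{406537}{2 - 130} = - \frac{406537}{-128} = \left(-406537\right) \left(- \frac{1}{128}\right) = \frac{406537}{128}$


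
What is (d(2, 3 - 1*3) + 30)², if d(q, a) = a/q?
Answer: 900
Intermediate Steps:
(d(2, 3 - 1*3) + 30)² = ((3 - 1*3)/2 + 30)² = ((3 - 3)*(½) + 30)² = (0*(½) + 30)² = (0 + 30)² = 30² = 900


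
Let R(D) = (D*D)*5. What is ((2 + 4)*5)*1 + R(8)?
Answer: 350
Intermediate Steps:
R(D) = 5*D**2 (R(D) = D**2*5 = 5*D**2)
((2 + 4)*5)*1 + R(8) = ((2 + 4)*5)*1 + 5*8**2 = (6*5)*1 + 5*64 = 30*1 + 320 = 30 + 320 = 350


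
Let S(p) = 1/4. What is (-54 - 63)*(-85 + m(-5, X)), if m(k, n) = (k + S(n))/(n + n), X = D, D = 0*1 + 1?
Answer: 81783/8 ≈ 10223.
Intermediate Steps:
S(p) = ¼
D = 1 (D = 0 + 1 = 1)
X = 1
m(k, n) = (¼ + k)/(2*n) (m(k, n) = (k + ¼)/(n + n) = (¼ + k)/((2*n)) = (¼ + k)*(1/(2*n)) = (¼ + k)/(2*n))
(-54 - 63)*(-85 + m(-5, X)) = (-54 - 63)*(-85 + (⅛)*(1 + 4*(-5))/1) = -117*(-85 + (⅛)*1*(1 - 20)) = -117*(-85 + (⅛)*1*(-19)) = -117*(-85 - 19/8) = -117*(-699/8) = 81783/8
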